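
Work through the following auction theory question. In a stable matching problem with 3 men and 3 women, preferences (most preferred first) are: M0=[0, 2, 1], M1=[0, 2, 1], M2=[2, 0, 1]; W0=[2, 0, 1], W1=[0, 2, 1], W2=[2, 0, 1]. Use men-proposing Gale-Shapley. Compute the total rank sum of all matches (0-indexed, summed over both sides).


Step 1: Run Gale-Shapley (men propose, women hold best offer):
  M0 proposes to W0; she accepts
  M1 proposes to W0; rejected
  M1 proposes to W2; she accepts
  M2 proposes to W2; she switches from M1
  M1 proposes to W1; she accepts
Step 2: Final matching: W0-M0, W1-M1, W2-M2
Step 3: 0-indexed ranks (man's rank of his match, then woman's): 0 + 1 + 2 + 2 + 0 + 0
Step 4: Total rank sum = 5

5


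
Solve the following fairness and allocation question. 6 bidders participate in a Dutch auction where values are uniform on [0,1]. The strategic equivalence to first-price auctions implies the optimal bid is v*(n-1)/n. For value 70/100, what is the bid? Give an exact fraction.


Step 1: Dutch auctions are strategically equivalent to first-price auctions
Step 2: The equilibrium bid is b(v) = v*(n-1)/n
Step 3: b = 7/10 * 5/6
Step 4: b = 7/12

7/12


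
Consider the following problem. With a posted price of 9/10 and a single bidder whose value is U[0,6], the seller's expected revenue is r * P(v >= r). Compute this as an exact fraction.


Step 1: Posted price r = 9/10, value support [0,6]
Step 2: P(v >= r) = (6 - 9/10)/6 = 17/20
Step 3: Expected revenue = r * P(v >= r) = 9/10 * 17/20
Step 4: Revenue = 153/200

153/200


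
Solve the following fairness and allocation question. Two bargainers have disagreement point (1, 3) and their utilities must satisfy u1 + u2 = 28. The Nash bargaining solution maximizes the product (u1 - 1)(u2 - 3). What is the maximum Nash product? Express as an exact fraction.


Step 1: The Nash solution splits surplus symmetrically above the disagreement point
Step 2: u1 = (total + d1 - d2)/2 = (28 + 1 - 3)/2 = 13
Step 3: u2 = (total - d1 + d2)/2 = (28 - 1 + 3)/2 = 15
Step 4: Nash product = (13 - 1) * (15 - 3)
Step 5: = 12 * 12 = 144

144


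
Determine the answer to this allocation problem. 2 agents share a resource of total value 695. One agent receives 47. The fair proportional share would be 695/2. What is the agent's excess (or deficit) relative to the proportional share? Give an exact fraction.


Step 1: Proportional share = 695/2
Step 2: Agent's actual allocation = 47
Step 3: Excess = 47 - 695/2 = -601/2

-601/2


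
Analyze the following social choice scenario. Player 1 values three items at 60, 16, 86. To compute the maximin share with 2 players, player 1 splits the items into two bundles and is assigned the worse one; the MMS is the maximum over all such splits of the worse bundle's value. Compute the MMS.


Step 1: Item values = 60, 16, 86
Step 2: Enumerate all 2-bundle partitions and take the smaller bundle:
  Partition 1: {60} vs {16,86} -> bundles 60, 102; min = 60
  Partition 2: {16} vs {60,86} -> bundles 16, 146; min = 16
  Partition 3: {86} vs {60,16} -> bundles 86, 76; min = 76
Step 3: MMS = max(60, 16, 76) = 76

76


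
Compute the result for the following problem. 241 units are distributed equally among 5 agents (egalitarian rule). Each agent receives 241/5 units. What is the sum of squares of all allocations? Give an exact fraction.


Step 1: Each agent's share = 241/5
Step 2: Square of each share = (241/5)^2 = 58081/25
Step 3: Sum of squares = 5 * 58081/25 = 58081/5

58081/5


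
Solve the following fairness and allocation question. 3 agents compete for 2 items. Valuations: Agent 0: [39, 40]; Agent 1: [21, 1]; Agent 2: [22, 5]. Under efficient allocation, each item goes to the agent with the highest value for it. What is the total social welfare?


Step 1: For each item, find the maximum value among all agents.
Step 2: Item 0 -> Agent 0 (value 39)
Step 3: Item 1 -> Agent 0 (value 40)
Step 4: Total welfare = 39 + 40 = 79

79


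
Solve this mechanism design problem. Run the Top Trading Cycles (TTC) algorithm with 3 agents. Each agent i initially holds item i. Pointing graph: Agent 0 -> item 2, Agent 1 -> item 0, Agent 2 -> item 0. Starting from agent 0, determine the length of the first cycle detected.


Step 1: Trace the pointer graph from agent 0: 0 -> 2 -> 0
Step 2: A cycle is detected when we revisit agent 0
Step 3: The cycle is: 0 -> 2 -> 0
Step 4: Cycle length = 2

2


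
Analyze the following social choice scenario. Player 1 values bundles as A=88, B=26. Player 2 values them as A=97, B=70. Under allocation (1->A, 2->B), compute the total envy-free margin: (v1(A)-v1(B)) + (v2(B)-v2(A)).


Step 1: Player 1's margin = v1(A) - v1(B) = 88 - 26 = 62
Step 2: Player 2's margin = v2(B) - v2(A) = 70 - 97 = -27
Step 3: Total margin = 62 + -27 = 35

35


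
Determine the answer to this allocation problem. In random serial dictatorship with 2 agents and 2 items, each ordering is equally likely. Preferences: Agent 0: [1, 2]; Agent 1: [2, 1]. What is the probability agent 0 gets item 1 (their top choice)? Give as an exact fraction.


Step 1: Agent 0 wants item 1
Step 2: There are 2 possible orderings of agents
Step 3: In 2 orderings, agent 0 gets item 1
Step 4: Probability = 2/2 = 1

1


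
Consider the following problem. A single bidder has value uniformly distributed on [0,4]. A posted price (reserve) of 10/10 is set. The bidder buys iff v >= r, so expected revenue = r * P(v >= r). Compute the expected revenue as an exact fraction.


Step 1: Posted price r = 1, value support [0,4]
Step 2: P(v >= r) = (4 - 1)/4 = 3/4
Step 3: Expected revenue = r * P(v >= r) = 1 * 3/4
Step 4: Revenue = 3/4

3/4


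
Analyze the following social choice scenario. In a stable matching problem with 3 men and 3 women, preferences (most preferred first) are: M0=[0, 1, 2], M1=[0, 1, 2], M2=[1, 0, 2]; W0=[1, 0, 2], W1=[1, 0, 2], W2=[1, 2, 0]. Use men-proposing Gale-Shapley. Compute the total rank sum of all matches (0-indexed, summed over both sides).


Step 1: Run Gale-Shapley (men propose, women hold best offer):
  M0 proposes to W0; she accepts
  M1 proposes to W0; she switches from M0
  M2 proposes to W1; she accepts
  M0 proposes to W1; she switches from M2
  M2 proposes to W0; rejected
  M2 proposes to W2; she accepts
Step 2: Final matching: W0-M1, W1-M0, W2-M2
Step 3: 0-indexed ranks (man's rank of his match, then woman's): 0 + 0 + 1 + 1 + 2 + 1
Step 4: Total rank sum = 5

5


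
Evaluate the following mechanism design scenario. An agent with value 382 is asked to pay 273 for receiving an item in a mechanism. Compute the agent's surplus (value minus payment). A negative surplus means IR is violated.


Step 1: Surplus = value - payment = 382 - 273 = 109
Step 2: IR is satisfied (surplus >= 0)

109


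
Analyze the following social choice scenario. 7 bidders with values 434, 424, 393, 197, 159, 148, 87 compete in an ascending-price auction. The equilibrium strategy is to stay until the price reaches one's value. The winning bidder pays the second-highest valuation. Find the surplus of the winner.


Step 1: Identify the highest value: 434
Step 2: Identify the second-highest value: 424
Step 3: The final price = second-highest value = 424
Step 4: Surplus = 434 - 424 = 10

10


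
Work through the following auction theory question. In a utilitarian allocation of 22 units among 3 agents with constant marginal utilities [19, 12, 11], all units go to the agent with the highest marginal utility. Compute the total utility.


Step 1: The marginal utilities are [19, 12, 11]
Step 2: The highest marginal utility is 19
Step 3: All 22 units go to that agent
Step 4: Total utility = 19 * 22 = 418

418


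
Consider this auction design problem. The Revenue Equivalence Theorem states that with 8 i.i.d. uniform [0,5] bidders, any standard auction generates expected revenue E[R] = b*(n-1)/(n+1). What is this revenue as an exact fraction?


Step 1: By Revenue Equivalence, expected revenue = b*(n-1)/(n+1)
Step 2: Substituting n = 8, b = 5
Step 3: Revenue = 5*(8-1)/(8+1) = 5*7/9
Step 4: Revenue = 35/9

35/9


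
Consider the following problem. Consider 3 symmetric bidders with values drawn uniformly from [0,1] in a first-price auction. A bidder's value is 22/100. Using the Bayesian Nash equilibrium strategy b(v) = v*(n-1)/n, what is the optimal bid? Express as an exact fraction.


Step 1: The symmetric BNE bidding function is b(v) = v * (n-1) / n
Step 2: Substitute v = 11/50 and n = 3
Step 3: b = 11/50 * 2/3
Step 4: b = 11/75

11/75


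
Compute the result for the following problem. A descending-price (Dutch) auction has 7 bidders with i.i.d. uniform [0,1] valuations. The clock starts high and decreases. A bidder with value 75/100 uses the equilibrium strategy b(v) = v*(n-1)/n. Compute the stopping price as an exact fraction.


Step 1: Dutch auctions are strategically equivalent to first-price auctions
Step 2: The equilibrium bid is b(v) = v*(n-1)/n
Step 3: b = 3/4 * 6/7
Step 4: b = 9/14

9/14


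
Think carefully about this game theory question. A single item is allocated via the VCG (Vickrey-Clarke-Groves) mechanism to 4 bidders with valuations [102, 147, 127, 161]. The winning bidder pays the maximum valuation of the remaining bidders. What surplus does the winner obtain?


Step 1: The winner is the agent with the highest value: agent 3 with value 161
Step 2: Values of other agents: [102, 147, 127]
Step 3: VCG payment = max of others' values = 147
Step 4: Surplus = 161 - 147 = 14

14


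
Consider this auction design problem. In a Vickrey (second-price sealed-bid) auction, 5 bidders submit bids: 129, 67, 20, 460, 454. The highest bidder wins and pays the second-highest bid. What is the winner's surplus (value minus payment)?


Step 1: Sort bids in descending order: 460, 454, 129, 67, 20
Step 2: The winning bid is the highest: 460
Step 3: The payment equals the second-highest bid: 454
Step 4: Surplus = winner's bid - payment = 460 - 454 = 6

6


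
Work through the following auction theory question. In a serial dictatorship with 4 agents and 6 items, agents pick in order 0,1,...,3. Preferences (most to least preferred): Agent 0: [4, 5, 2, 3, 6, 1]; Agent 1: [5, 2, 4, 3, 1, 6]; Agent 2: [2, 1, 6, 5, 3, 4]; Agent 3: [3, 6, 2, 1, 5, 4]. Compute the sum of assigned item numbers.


Step 1: Agent 0 picks item 4
Step 2: Agent 1 picks item 5
Step 3: Agent 2 picks item 2
Step 4: Agent 3 picks item 3
Step 5: Sum = 4 + 5 + 2 + 3 = 14

14


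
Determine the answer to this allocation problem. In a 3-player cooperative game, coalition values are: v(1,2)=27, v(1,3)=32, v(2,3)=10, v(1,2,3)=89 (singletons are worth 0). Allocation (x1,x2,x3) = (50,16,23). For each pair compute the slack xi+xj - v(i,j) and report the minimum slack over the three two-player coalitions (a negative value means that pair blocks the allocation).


Step 1: Slack for coalition (1,2): x1+x2 - v12 = 66 - 27 = 39
Step 2: Slack for coalition (1,3): x1+x3 - v13 = 73 - 32 = 41
Step 3: Slack for coalition (2,3): x2+x3 - v23 = 39 - 10 = 29
Step 4: Minimum slack = min(39, 41, 29) = 29, attained by (2,3); no pair can gain by deviating, so the allocation is in the core

29


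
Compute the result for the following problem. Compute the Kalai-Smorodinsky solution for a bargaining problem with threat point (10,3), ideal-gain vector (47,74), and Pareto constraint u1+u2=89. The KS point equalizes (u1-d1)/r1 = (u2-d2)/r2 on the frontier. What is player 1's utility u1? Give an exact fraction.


Step 1: At the KS point, (u1-d1)/r1 = (u2-d2)/r2 = t and u1+u2 = 89
Step 2: u1 = d1 + r1*t and u2 = d2 + r2*t, so (d1 + r1*t) + (d2 + r2*t) = 89
Step 3: t = (89 - 10 - 3)/(47 + 74) = 76/121
Step 4: u1 = d1 + r1*t = 10 + 47 * 76/121 = 4782/121
Step 5: (Check: u2 = d2 + r2*t = 5987/121; u1+u2 = 4782/121 + 5987/121 = 89, on the frontier.)

4782/121


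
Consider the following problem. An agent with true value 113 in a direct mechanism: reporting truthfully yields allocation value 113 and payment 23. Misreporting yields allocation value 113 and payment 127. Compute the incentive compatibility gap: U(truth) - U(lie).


Step 1: U(truth) = value - payment = 113 - 23 = 90
Step 2: U(lie) = allocation - payment = 113 - 127 = -14
Step 3: IC gap = 90 - (-14) = 104

104


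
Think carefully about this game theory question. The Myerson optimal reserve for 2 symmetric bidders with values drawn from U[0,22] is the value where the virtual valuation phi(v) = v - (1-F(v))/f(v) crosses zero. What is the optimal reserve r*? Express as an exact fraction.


Step 1: For U[0,22], F(v) = v/22 and f(v) = 1/22
Step 2: phi(v) = v - (1 - v/22)/(1/22) = v - (22 - v) = 2v - 22
Step 3: Set phi(r*) = 0: 2r* - 22 = 0
Step 4: r* = 22/2 = 11 (the number of bidders n = 2 does not enter)

11


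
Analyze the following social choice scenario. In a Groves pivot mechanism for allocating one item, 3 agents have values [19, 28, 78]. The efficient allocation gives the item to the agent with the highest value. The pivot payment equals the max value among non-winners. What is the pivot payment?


Step 1: The efficient winner is agent 2 with value 78
Step 2: Other agents' values: [19, 28]
Step 3: Pivot payment = max(others) = 28
Step 4: The winner pays 28

28


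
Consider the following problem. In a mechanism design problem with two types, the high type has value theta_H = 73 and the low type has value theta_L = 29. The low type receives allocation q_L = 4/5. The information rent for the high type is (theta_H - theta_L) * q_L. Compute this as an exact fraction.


Step 1: theta_H - theta_L = 73 - 29 = 44
Step 2: Information rent = (theta_H - theta_L) * q_L
Step 3: = 44 * 4/5
Step 4: = 176/5

176/5


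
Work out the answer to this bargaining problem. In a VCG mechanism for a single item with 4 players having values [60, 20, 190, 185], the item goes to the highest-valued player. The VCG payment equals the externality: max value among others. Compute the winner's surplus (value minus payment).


Step 1: The winner is the agent with the highest value: agent 2 with value 190
Step 2: Values of other agents: [60, 20, 185]
Step 3: VCG payment = max of others' values = 185
Step 4: Surplus = 190 - 185 = 5

5


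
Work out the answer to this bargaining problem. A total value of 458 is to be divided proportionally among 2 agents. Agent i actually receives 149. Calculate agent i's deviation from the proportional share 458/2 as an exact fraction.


Step 1: Proportional share = 458/2 = 229
Step 2: Agent's actual allocation = 149
Step 3: Excess = 149 - 229 = -80

-80


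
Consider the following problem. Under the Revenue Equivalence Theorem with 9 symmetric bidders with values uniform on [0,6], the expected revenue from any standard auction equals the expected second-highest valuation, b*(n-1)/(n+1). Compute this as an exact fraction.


Step 1: By Revenue Equivalence, expected revenue = b*(n-1)/(n+1)
Step 2: Substituting n = 9, b = 6
Step 3: Revenue = 6*(9-1)/(9+1) = 6*8/10
Step 4: Revenue = 48/10 = 24/5

24/5


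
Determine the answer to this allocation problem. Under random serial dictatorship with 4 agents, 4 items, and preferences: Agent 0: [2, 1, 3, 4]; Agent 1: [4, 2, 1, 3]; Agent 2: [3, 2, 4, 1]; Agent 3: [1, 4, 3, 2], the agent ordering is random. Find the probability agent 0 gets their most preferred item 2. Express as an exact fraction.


Step 1: Agent 0 wants item 2
Step 2: There are 24 possible orderings of agents
Step 3: In 24 orderings, agent 0 gets item 2
Step 4: Probability = 24/24 = 1

1


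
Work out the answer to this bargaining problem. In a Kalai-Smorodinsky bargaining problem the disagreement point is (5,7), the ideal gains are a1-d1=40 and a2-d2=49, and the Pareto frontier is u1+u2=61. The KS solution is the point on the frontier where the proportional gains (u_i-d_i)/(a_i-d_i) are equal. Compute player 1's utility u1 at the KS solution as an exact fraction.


Step 1: At the KS point, (u1-d1)/r1 = (u2-d2)/r2 = t and u1+u2 = 61
Step 2: u1 = d1 + r1*t and u2 = d2 + r2*t, so (d1 + r1*t) + (d2 + r2*t) = 61
Step 3: t = (61 - 5 - 7)/(40 + 49) = 49/89
Step 4: u1 = d1 + r1*t = 5 + 40 * 49/89 = 2405/89
Step 5: (Check: u2 = d2 + r2*t = 3024/89; u1+u2 = 2405/89 + 3024/89 = 61, on the frontier.)

2405/89


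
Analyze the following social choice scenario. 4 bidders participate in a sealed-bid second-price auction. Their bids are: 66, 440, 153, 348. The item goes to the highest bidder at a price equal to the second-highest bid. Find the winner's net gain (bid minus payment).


Step 1: Sort bids in descending order: 440, 348, 153, 66
Step 2: The winning bid is the highest: 440
Step 3: The payment equals the second-highest bid: 348
Step 4: Surplus = winner's bid - payment = 440 - 348 = 92

92


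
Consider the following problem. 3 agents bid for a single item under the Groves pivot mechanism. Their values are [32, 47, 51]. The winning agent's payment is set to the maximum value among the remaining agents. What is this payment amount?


Step 1: The efficient winner is agent 2 with value 51
Step 2: Other agents' values: [32, 47]
Step 3: Pivot payment = max(others) = 47
Step 4: The winner pays 47

47


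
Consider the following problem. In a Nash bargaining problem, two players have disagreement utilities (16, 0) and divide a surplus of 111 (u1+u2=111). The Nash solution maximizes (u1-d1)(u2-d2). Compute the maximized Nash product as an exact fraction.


Step 1: The Nash solution splits surplus symmetrically above the disagreement point
Step 2: u1 = (total + d1 - d2)/2 = (111 + 16 - 0)/2 = 127/2
Step 3: u2 = (total - d1 + d2)/2 = (111 - 16 + 0)/2 = 95/2
Step 4: Nash product = (127/2 - 16) * (95/2 - 0)
Step 5: = 95/2 * 95/2 = 9025/4

9025/4


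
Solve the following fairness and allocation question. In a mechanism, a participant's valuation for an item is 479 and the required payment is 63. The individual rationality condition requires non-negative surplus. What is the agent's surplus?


Step 1: Surplus = value - payment = 479 - 63 = 416
Step 2: IR is satisfied (surplus >= 0)

416


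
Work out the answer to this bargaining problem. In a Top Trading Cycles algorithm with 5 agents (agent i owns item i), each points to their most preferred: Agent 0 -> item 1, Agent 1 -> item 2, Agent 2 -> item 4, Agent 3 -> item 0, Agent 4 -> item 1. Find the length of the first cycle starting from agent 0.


Step 1: Trace the pointer graph from agent 0: 0 -> 1 -> 2 -> 4 -> 1
Step 2: A cycle is detected when we revisit agent 1
Step 3: The cycle is: 1 -> 2 -> 4 -> 1
Step 4: Cycle length = 3

3


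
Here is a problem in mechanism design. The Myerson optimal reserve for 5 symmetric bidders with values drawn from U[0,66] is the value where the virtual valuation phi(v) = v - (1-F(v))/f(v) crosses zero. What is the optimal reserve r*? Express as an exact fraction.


Step 1: For U[0,66], F(v) = v/66 and f(v) = 1/66
Step 2: phi(v) = v - (1 - v/66)/(1/66) = v - (66 - v) = 2v - 66
Step 3: Set phi(r*) = 0: 2r* - 66 = 0
Step 4: r* = 66/2 = 33 (the number of bidders n = 5 does not enter)

33


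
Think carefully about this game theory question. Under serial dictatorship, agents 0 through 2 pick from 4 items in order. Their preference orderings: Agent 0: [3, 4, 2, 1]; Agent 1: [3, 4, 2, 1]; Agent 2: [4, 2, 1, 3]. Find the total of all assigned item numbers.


Step 1: Agent 0 picks item 3
Step 2: Agent 1 picks item 4
Step 3: Agent 2 picks item 2
Step 4: Sum = 3 + 4 + 2 = 9

9


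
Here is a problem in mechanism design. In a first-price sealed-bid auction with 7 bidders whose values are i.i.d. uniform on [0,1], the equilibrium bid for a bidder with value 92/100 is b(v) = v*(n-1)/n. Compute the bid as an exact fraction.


Step 1: The symmetric BNE bidding function is b(v) = v * (n-1) / n
Step 2: Substitute v = 23/25 and n = 7
Step 3: b = 23/25 * 6/7
Step 4: b = 138/175

138/175


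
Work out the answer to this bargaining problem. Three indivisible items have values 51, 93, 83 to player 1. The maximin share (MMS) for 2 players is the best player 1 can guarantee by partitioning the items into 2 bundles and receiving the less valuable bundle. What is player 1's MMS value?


Step 1: Item values = 51, 93, 83
Step 2: Enumerate all 2-bundle partitions and take the smaller bundle:
  Partition 1: {51} vs {93,83} -> bundles 51, 176; min = 51
  Partition 2: {93} vs {51,83} -> bundles 93, 134; min = 93
  Partition 3: {83} vs {51,93} -> bundles 83, 144; min = 83
Step 3: MMS = max(51, 93, 83) = 93

93


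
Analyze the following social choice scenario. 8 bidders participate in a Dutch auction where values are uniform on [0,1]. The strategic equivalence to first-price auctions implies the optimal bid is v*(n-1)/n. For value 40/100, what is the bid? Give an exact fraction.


Step 1: Dutch auctions are strategically equivalent to first-price auctions
Step 2: The equilibrium bid is b(v) = v*(n-1)/n
Step 3: b = 2/5 * 7/8
Step 4: b = 7/20

7/20


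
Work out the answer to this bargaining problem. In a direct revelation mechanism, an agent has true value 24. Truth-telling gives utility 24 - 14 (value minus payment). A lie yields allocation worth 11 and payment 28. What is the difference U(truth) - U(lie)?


Step 1: U(truth) = value - payment = 24 - 14 = 10
Step 2: U(lie) = allocation - payment = 11 - 28 = -17
Step 3: IC gap = 10 - (-17) = 27

27


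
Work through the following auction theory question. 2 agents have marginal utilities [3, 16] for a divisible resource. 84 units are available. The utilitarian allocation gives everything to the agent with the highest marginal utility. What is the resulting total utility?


Step 1: The marginal utilities are [3, 16]
Step 2: The highest marginal utility is 16
Step 3: All 84 units go to that agent
Step 4: Total utility = 16 * 84 = 1344

1344


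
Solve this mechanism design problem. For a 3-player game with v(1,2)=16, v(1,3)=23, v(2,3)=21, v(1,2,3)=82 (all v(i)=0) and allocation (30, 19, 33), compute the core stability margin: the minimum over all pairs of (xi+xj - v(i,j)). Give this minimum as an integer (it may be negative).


Step 1: Slack for coalition (1,2): x1+x2 - v12 = 49 - 16 = 33
Step 2: Slack for coalition (1,3): x1+x3 - v13 = 63 - 23 = 40
Step 3: Slack for coalition (2,3): x2+x3 - v23 = 52 - 21 = 31
Step 4: Minimum slack = min(33, 40, 31) = 31, attained by (2,3); no pair can gain by deviating, so the allocation is in the core

31


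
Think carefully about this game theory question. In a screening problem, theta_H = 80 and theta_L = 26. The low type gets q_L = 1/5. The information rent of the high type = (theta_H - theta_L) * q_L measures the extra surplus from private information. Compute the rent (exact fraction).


Step 1: theta_H - theta_L = 80 - 26 = 54
Step 2: Information rent = (theta_H - theta_L) * q_L
Step 3: = 54 * 1/5
Step 4: = 54/5

54/5


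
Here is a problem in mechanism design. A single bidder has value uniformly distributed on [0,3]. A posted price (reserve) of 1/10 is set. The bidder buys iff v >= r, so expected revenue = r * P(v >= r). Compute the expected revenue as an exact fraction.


Step 1: Posted price r = 1/10, value support [0,3]
Step 2: P(v >= r) = (3 - 1/10)/3 = 29/30
Step 3: Expected revenue = r * P(v >= r) = 1/10 * 29/30
Step 4: Revenue = 29/300

29/300


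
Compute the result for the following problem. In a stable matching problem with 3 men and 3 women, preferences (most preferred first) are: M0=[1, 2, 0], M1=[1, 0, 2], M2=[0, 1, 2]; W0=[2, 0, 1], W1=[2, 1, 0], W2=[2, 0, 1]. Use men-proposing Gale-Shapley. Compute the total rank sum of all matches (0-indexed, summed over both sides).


Step 1: Run Gale-Shapley (men propose, women hold best offer):
  M0 proposes to W1; she accepts
  M1 proposes to W1; she switches from M0
  M2 proposes to W0; she accepts
  M0 proposes to W2; she accepts
Step 2: Final matching: W0-M2, W1-M1, W2-M0
Step 3: 0-indexed ranks (man's rank of his match, then woman's): 0 + 0 + 0 + 1 + 1 + 1
Step 4: Total rank sum = 3

3


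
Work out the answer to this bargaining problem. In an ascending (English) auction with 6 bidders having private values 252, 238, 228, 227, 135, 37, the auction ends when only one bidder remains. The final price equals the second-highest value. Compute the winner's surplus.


Step 1: Identify the highest value: 252
Step 2: Identify the second-highest value: 238
Step 3: The final price = second-highest value = 238
Step 4: Surplus = 252 - 238 = 14

14


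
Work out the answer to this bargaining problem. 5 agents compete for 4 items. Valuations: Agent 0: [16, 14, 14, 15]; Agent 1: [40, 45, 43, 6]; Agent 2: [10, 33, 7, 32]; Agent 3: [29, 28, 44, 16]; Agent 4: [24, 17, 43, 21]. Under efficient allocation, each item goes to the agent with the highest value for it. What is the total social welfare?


Step 1: For each item, find the maximum value among all agents.
Step 2: Item 0 -> Agent 1 (value 40)
Step 3: Item 1 -> Agent 1 (value 45)
Step 4: Item 2 -> Agent 3 (value 44)
Step 5: Item 3 -> Agent 2 (value 32)
Step 6: Total welfare = 40 + 45 + 44 + 32 = 161

161


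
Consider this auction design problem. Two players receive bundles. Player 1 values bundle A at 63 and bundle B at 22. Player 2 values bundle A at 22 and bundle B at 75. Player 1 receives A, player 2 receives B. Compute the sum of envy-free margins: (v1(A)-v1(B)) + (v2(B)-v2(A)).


Step 1: Player 1's margin = v1(A) - v1(B) = 63 - 22 = 41
Step 2: Player 2's margin = v2(B) - v2(A) = 75 - 22 = 53
Step 3: Total margin = 41 + 53 = 94

94


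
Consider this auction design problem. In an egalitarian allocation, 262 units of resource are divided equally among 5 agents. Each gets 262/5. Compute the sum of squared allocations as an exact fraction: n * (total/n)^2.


Step 1: Each agent's share = 262/5
Step 2: Square of each share = (262/5)^2 = 68644/25
Step 3: Sum of squares = 5 * 68644/25 = 68644/5

68644/5


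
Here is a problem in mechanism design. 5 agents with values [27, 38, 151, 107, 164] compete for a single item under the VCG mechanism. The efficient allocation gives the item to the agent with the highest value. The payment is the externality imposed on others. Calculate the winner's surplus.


Step 1: The winner is the agent with the highest value: agent 4 with value 164
Step 2: Values of other agents: [27, 38, 151, 107]
Step 3: VCG payment = max of others' values = 151
Step 4: Surplus = 164 - 151 = 13

13


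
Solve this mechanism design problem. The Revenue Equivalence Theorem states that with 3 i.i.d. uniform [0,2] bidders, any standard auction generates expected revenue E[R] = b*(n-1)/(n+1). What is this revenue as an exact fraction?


Step 1: By Revenue Equivalence, expected revenue = b*(n-1)/(n+1)
Step 2: Substituting n = 3, b = 2
Step 3: Revenue = 2*(3-1)/(3+1) = 2*2/4
Step 4: Revenue = 4/4 = 1

1


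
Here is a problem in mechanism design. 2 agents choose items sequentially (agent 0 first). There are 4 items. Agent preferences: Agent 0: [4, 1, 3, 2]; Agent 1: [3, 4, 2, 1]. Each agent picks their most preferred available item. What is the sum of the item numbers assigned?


Step 1: Agent 0 picks item 4
Step 2: Agent 1 picks item 3
Step 3: Sum = 4 + 3 = 7

7


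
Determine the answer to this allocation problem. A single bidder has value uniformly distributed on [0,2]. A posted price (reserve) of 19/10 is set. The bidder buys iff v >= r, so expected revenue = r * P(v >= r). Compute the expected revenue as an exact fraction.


Step 1: Posted price r = 19/10, value support [0,2]
Step 2: P(v >= r) = (2 - 19/10)/2 = 1/20
Step 3: Expected revenue = r * P(v >= r) = 19/10 * 1/20
Step 4: Revenue = 19/200

19/200


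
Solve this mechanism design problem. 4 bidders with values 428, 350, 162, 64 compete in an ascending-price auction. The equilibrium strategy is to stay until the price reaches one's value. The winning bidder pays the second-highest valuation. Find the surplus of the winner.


Step 1: Identify the highest value: 428
Step 2: Identify the second-highest value: 350
Step 3: The final price = second-highest value = 350
Step 4: Surplus = 428 - 350 = 78

78


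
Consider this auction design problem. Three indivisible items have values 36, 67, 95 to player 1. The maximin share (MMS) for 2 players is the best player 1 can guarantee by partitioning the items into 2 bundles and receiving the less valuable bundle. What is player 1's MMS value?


Step 1: Item values = 36, 67, 95
Step 2: Enumerate all 2-bundle partitions and take the smaller bundle:
  Partition 1: {36} vs {67,95} -> bundles 36, 162; min = 36
  Partition 2: {67} vs {36,95} -> bundles 67, 131; min = 67
  Partition 3: {95} vs {36,67} -> bundles 95, 103; min = 95
Step 3: MMS = max(36, 67, 95) = 95

95


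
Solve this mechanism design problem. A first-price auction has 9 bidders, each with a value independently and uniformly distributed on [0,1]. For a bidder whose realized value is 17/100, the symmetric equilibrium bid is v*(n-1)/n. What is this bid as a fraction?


Step 1: The symmetric BNE bidding function is b(v) = v * (n-1) / n
Step 2: Substitute v = 17/100 and n = 9
Step 3: b = 17/100 * 8/9
Step 4: b = 34/225

34/225


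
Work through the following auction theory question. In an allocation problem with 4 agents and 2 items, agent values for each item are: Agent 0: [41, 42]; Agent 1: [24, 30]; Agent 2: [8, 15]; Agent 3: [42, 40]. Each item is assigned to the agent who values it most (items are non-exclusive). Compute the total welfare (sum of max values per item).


Step 1: For each item, find the maximum value among all agents.
Step 2: Item 0 -> Agent 3 (value 42)
Step 3: Item 1 -> Agent 0 (value 42)
Step 4: Total welfare = 42 + 42 = 84

84


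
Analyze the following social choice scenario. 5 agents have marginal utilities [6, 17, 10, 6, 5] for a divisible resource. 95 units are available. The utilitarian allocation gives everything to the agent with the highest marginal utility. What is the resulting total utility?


Step 1: The marginal utilities are [6, 17, 10, 6, 5]
Step 2: The highest marginal utility is 17
Step 3: All 95 units go to that agent
Step 4: Total utility = 17 * 95 = 1615

1615


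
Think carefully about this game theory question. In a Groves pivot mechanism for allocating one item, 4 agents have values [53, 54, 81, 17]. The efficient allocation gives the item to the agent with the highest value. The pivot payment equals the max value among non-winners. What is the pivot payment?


Step 1: The efficient winner is agent 2 with value 81
Step 2: Other agents' values: [53, 54, 17]
Step 3: Pivot payment = max(others) = 54
Step 4: The winner pays 54

54


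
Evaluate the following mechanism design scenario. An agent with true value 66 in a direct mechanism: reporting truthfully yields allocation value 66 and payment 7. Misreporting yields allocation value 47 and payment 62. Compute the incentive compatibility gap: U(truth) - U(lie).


Step 1: U(truth) = value - payment = 66 - 7 = 59
Step 2: U(lie) = allocation - payment = 47 - 62 = -15
Step 3: IC gap = 59 - (-15) = 74

74


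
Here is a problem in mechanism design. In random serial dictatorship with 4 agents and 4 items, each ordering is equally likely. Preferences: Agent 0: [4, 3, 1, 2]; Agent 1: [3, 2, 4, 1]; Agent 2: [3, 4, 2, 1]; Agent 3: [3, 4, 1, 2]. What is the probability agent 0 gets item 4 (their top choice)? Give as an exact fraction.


Step 1: Agent 0 wants item 4
Step 2: There are 24 possible orderings of agents
Step 3: In 14 orderings, agent 0 gets item 4
Step 4: Probability = 14/24 = 7/12

7/12


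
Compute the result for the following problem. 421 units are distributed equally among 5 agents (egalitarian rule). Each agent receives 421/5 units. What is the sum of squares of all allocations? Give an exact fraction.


Step 1: Each agent's share = 421/5
Step 2: Square of each share = (421/5)^2 = 177241/25
Step 3: Sum of squares = 5 * 177241/25 = 177241/5

177241/5


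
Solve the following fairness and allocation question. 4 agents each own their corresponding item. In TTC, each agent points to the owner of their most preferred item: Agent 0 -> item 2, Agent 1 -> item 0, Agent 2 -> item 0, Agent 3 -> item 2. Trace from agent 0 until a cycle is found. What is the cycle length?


Step 1: Trace the pointer graph from agent 0: 0 -> 2 -> 0
Step 2: A cycle is detected when we revisit agent 0
Step 3: The cycle is: 0 -> 2 -> 0
Step 4: Cycle length = 2

2


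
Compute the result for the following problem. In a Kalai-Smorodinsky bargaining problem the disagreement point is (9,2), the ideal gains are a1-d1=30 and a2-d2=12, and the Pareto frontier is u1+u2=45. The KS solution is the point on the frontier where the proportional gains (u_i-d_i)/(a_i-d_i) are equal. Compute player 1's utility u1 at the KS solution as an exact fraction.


Step 1: At the KS point, (u1-d1)/r1 = (u2-d2)/r2 = t and u1+u2 = 45
Step 2: u1 = d1 + r1*t and u2 = d2 + r2*t, so (d1 + r1*t) + (d2 + r2*t) = 45
Step 3: t = (45 - 9 - 2)/(30 + 12) = 34/42 = 17/21
Step 4: u1 = d1 + r1*t = 9 + 30 * 17/21 = 233/7
Step 5: (Check: u2 = d2 + r2*t = 82/7; u1+u2 = 233/7 + 82/7 = 45, on the frontier.)

233/7


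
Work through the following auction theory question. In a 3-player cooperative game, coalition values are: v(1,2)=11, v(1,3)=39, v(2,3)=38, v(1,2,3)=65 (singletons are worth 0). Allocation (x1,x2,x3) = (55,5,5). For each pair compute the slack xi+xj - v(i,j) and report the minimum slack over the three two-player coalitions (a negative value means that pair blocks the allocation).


Step 1: Slack for coalition (1,2): x1+x2 - v12 = 60 - 11 = 49
Step 2: Slack for coalition (1,3): x1+x3 - v13 = 60 - 39 = 21
Step 3: Slack for coalition (2,3): x2+x3 - v23 = 10 - 38 = -28
Step 4: Minimum slack = min(49, 21, -28) = -28, attained by (2,3); coalition (2,3) can block (slack < 0), so the allocation is not in the core

-28


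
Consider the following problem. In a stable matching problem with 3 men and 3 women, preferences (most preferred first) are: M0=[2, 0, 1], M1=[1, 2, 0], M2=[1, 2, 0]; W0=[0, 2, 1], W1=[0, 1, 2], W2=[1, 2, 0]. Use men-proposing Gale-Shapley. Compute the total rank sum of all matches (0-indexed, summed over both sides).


Step 1: Run Gale-Shapley (men propose, women hold best offer):
  M0 proposes to W2; she accepts
  M1 proposes to W1; she accepts
  M2 proposes to W1; rejected
  M2 proposes to W2; she switches from M0
  M0 proposes to W0; she accepts
Step 2: Final matching: W0-M0, W1-M1, W2-M2
Step 3: 0-indexed ranks (man's rank of his match, then woman's): 1 + 0 + 0 + 1 + 1 + 1
Step 4: Total rank sum = 4

4


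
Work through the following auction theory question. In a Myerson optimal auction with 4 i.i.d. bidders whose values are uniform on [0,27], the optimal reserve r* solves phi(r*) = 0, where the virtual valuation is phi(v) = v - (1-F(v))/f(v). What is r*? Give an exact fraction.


Step 1: For U[0,27], F(v) = v/27 and f(v) = 1/27
Step 2: phi(v) = v - (1 - v/27)/(1/27) = v - (27 - v) = 2v - 27
Step 3: Set phi(r*) = 0: 2r* - 27 = 0
Step 4: r* = 27/2 (the number of bidders n = 4 does not enter)

27/2


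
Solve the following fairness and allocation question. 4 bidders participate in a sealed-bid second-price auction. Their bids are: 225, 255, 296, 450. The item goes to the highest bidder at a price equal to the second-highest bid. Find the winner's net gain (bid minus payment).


Step 1: Sort bids in descending order: 450, 296, 255, 225
Step 2: The winning bid is the highest: 450
Step 3: The payment equals the second-highest bid: 296
Step 4: Surplus = winner's bid - payment = 450 - 296 = 154

154


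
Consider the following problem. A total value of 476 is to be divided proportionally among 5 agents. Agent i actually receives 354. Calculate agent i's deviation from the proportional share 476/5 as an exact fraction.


Step 1: Proportional share = 476/5
Step 2: Agent's actual allocation = 354
Step 3: Excess = 354 - 476/5 = 1294/5

1294/5


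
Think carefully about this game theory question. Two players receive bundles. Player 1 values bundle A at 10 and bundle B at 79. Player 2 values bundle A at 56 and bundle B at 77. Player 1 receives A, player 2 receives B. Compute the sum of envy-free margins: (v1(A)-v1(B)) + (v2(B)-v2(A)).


Step 1: Player 1's margin = v1(A) - v1(B) = 10 - 79 = -69
Step 2: Player 2's margin = v2(B) - v2(A) = 77 - 56 = 21
Step 3: Total margin = -69 + 21 = -48

-48


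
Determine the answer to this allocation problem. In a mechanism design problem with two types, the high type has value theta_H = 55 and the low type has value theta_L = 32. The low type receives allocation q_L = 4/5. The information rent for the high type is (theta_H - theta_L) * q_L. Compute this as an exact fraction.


Step 1: theta_H - theta_L = 55 - 32 = 23
Step 2: Information rent = (theta_H - theta_L) * q_L
Step 3: = 23 * 4/5
Step 4: = 92/5

92/5


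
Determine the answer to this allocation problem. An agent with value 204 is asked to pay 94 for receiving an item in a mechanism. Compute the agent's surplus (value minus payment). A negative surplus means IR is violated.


Step 1: Surplus = value - payment = 204 - 94 = 110
Step 2: IR is satisfied (surplus >= 0)

110


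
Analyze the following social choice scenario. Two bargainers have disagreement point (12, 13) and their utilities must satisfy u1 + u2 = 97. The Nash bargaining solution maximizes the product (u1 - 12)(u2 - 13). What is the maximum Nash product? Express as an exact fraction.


Step 1: The Nash solution splits surplus symmetrically above the disagreement point
Step 2: u1 = (total + d1 - d2)/2 = (97 + 12 - 13)/2 = 48
Step 3: u2 = (total - d1 + d2)/2 = (97 - 12 + 13)/2 = 49
Step 4: Nash product = (48 - 12) * (49 - 13)
Step 5: = 36 * 36 = 1296

1296


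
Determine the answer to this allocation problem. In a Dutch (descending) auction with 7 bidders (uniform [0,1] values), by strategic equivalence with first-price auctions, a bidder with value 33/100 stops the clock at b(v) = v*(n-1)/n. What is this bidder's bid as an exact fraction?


Step 1: Dutch auctions are strategically equivalent to first-price auctions
Step 2: The equilibrium bid is b(v) = v*(n-1)/n
Step 3: b = 33/100 * 6/7
Step 4: b = 99/350

99/350


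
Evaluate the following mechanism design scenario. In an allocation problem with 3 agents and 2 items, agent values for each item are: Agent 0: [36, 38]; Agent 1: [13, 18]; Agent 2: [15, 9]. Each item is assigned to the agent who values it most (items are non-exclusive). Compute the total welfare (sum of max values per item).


Step 1: For each item, find the maximum value among all agents.
Step 2: Item 0 -> Agent 0 (value 36)
Step 3: Item 1 -> Agent 0 (value 38)
Step 4: Total welfare = 36 + 38 = 74

74


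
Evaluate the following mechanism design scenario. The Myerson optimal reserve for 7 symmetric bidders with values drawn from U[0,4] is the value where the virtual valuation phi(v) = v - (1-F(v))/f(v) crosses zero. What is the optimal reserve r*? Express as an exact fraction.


Step 1: For U[0,4], F(v) = v/4 and f(v) = 1/4
Step 2: phi(v) = v - (1 - v/4)/(1/4) = v - (4 - v) = 2v - 4
Step 3: Set phi(r*) = 0: 2r* - 4 = 0
Step 4: r* = 4/2 = 2 (the number of bidders n = 7 does not enter)

2


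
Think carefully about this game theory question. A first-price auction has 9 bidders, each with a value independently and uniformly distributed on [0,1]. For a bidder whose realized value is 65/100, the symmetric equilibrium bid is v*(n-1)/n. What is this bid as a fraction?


Step 1: The symmetric BNE bidding function is b(v) = v * (n-1) / n
Step 2: Substitute v = 13/20 and n = 9
Step 3: b = 13/20 * 8/9
Step 4: b = 26/45

26/45


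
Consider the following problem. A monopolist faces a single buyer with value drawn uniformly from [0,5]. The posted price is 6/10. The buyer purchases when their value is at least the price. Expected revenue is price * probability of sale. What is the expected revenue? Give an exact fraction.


Step 1: Posted price r = 3/5, value support [0,5]
Step 2: P(v >= r) = (5 - 3/5)/5 = 22/25
Step 3: Expected revenue = r * P(v >= r) = 3/5 * 22/25
Step 4: Revenue = 66/125

66/125
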